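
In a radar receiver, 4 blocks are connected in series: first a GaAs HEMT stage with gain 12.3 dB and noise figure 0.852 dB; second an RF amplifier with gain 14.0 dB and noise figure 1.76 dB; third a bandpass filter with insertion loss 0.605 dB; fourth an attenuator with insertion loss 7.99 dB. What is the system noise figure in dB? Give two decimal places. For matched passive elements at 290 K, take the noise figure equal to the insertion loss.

Convert to linear (a loss of L dB is a gain of −L dB): F_i = 10^(NF_i/10), G_i = 10^(G_i,dB/10)
  Stage 1: F_1 = 10^(0.852/10) = 1.217, G_1 = 10^(12.3/10) = 16.98
  Stage 2: F_2 = 10^(1.76/10) = 1.500, G_2 = 10^(14.0/10) = 25.12
  Stage 3: F_3 = 10^(0.605/10) = 1.149, G_3 = 10^(−0.605/10) = 0.8700
  Stage 4: F_4 = 10^(7.99/10) = 6.295, G_4 = 10^(−7.99/10) = 0.1589
Friis cascade:
  F = 1.217 + (1.500 − 1)/16.98 + (1.149 − 1)/426.6 + (6.295 − 1)/371.1 = 1.261
NF = 10 log₁₀(1.261) = 1.01 dB

1.01 dB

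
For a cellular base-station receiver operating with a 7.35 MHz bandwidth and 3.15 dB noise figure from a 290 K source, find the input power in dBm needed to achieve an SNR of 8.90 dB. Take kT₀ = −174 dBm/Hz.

Sensitivity = −174 + 10 log₁₀(B) + NF + SNR_min
= −174 + 68.66 + 3.15 + 8.90
= −93.29 dBm → −93.3 dBm

−93.3 dBm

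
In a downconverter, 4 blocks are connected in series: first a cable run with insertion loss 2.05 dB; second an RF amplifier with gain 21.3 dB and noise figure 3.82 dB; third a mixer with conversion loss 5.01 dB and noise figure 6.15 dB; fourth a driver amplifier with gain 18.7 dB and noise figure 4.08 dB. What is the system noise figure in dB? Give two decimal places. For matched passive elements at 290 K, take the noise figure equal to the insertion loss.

5.98 dB

Convert to linear (a loss of L dB is a gain of −L dB): F_i = 10^(NF_i/10), G_i = 10^(G_i,dB/10)
  Stage 1: F_1 = 10^(2.05/10) = 1.603, G_1 = 10^(−2.05/10) = 0.6237
  Stage 2: F_2 = 10^(3.82/10) = 2.410, G_2 = 10^(21.3/10) = 134.9
  Stage 3: F_3 = 10^(6.15/10) = 4.121, G_3 = 10^(−5.01/10) = 0.3155
  Stage 4: F_4 = 10^(4.08/10) = 2.559, G_4 = 10^(18.7/10) = 74.13
Friis cascade:
  F = 1.603 + (2.410 − 1)/0.6237 + (4.121 − 1)/84.14 + (2.559 − 1)/26.55 = 3.959
NF = 10 log₁₀(3.959) = 5.98 dB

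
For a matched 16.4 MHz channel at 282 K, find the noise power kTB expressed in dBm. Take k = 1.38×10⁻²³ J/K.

P_n = kTB = 1.38×10⁻²³ × 282 × 1.64×10⁷ = 6.38×10⁻¹⁴ W
In dBm: 10 log₁₀(6.38×10⁻¹⁴ / 10⁻³) = −102.0 dBm

−102.0 dBm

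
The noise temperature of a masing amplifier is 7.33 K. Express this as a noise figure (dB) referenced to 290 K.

0.108 dB

F = 1 + T_e/T₀ = 1 + 7.33/290 = 1.02528
NF = 10 log₁₀(1.02528) = 0.108 dB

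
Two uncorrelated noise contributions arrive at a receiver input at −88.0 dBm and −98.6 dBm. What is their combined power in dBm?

−87.6 dBm

Convert to linear, add, convert back:
P₁ = 1.58×10⁻¹² W, P₂ = 1.38×10⁻¹³ W
P_tot = 1.72×10⁻¹² W → 10 log₁₀(P_tot / 10⁻³) = −87.6 dBm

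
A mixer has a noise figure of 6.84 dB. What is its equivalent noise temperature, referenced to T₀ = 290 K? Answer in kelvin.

F = 10^(6.84/10) = 4.83059
T_e = (F − 1)·T₀ = (4.83059 − 1) × 290 = 1111 K

1111 K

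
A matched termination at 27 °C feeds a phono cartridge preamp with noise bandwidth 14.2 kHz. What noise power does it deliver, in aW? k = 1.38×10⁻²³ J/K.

58.8 aW

T = 27 °C + 273.15 = 300.15 K
P_n = kTB = 1.38×10⁻²³ × 300.15 × 1.42×10⁴ = 5.88×10⁻¹⁷ W = 58.8 aW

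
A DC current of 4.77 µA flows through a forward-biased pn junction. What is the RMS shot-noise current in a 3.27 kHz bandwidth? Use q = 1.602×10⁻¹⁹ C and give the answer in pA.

I_n = √(2qI·B)
2qI·B = 2 × 1.602×10⁻¹⁹ × 4.77×10⁻⁶ × 3.27×10³ = 5.00×10⁻²¹ A²
I_n = √(5.00×10⁻²¹) = 7.07×10⁻¹¹ A = 70.7 pA

70.7 pA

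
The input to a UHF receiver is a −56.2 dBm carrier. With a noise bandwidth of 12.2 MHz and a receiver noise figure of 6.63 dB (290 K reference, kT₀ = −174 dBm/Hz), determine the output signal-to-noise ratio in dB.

Noise floor: N = −174 + 10 log₁₀(B) + NF
10 log₁₀(1.22×10⁷) = 70.86 dB
N = −174 + 70.86 + 6.63 = −96.51 dBm
SNR = P_sig − N = −56.2 − (−96.51) = 40.31 dB → 40.3 dB

40.3 dB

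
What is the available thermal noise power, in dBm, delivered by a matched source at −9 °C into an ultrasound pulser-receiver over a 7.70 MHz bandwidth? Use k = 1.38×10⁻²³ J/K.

−105.5 dBm

T = −9 °C + 273.15 = 264.15 K
P_n = kTB = 1.38×10⁻²³ × 264.15 × 7.70×10⁶ = 2.81×10⁻¹⁴ W
In dBm: 10 log₁₀(2.81×10⁻¹⁴ / 10⁻³) = −105.5 dBm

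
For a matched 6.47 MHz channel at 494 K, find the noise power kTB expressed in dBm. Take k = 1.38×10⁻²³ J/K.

P_n = kTB = 1.38×10⁻²³ × 494 × 6.47×10⁶ = 4.41×10⁻¹⁴ W
In dBm: 10 log₁₀(4.41×10⁻¹⁴ / 10⁻³) = −103.6 dBm

−103.6 dBm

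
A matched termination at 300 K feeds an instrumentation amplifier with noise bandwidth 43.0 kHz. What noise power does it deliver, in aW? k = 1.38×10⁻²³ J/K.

178 aW

P_n = kTB = 1.38×10⁻²³ × 300 × 4.30×10⁴ = 1.78×10⁻¹⁶ W = 178 aW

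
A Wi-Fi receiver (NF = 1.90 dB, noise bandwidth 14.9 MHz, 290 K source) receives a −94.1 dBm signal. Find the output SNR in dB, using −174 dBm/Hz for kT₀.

6.3 dB

Noise floor: N = −174 + 10 log₁₀(B) + NF
10 log₁₀(1.49×10⁷) = 71.73 dB
N = −174 + 71.73 + 1.90 = −100.37 dBm
SNR = P_sig − N = −94.1 − (−100.37) = 6.27 dB → 6.3 dB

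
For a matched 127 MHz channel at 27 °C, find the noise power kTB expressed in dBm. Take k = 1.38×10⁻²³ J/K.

−92.8 dBm

T = 27 °C + 273.15 = 300.15 K
P_n = kTB = 1.38×10⁻²³ × 300.15 × 1.27×10⁸ = 5.26×10⁻¹³ W
In dBm: 10 log₁₀(5.26×10⁻¹³ / 10⁻³) = −92.8 dBm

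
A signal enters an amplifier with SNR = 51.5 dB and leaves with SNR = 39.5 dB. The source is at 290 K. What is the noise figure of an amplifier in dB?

NF (dB) = SNR_in(dB) − SNR_out(dB) when the source is at T₀
NF = 51.5 − 39.5 = 12.0 dB

12.0 dB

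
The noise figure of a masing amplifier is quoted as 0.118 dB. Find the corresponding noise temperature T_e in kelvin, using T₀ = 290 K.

F = 10^(0.118/10) = 1.02754
T_e = (F − 1)·T₀ = (1.02754 − 1) × 290 = 7.99 K

7.99 K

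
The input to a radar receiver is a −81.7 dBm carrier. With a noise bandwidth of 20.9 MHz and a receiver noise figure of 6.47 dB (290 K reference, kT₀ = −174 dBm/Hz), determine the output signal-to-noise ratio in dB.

Noise floor: N = −174 + 10 log₁₀(B) + NF
10 log₁₀(2.09×10⁷) = 73.2 dB
N = −174 + 73.2 + 6.47 = −94.33 dBm
SNR = P_sig − N = −81.7 − (−94.33) = 12.63 dB → 12.6 dB

12.6 dB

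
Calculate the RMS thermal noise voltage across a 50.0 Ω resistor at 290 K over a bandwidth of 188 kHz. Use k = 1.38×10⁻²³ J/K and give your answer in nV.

388 nV

V_n = √(4kTRB)
4kTRB = 4 × 1.38×10⁻²³ × 290 × 5.00×10¹ × 1.88×10⁵ = 1.50×10⁻¹³ V²
V_n = √(1.50×10⁻¹³) = 3.88×10⁻⁷ V = 388 nV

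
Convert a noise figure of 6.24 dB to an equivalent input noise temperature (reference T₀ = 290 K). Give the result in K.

930 K

F = 10^(6.24/10) = 4.20727
T_e = (F − 1)·T₀ = (4.20727 − 1) × 290 = 930 K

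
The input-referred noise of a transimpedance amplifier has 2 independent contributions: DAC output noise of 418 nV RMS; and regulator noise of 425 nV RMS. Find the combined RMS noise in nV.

Uncorrelated sources add in power (mean-square): V_tot = √(ΣV_i²)
V_tot = √[(4.18×10⁻⁷)² + (4.25×10⁻⁷)²] = 5.96×10⁻⁷ V = 596 nV

596 nV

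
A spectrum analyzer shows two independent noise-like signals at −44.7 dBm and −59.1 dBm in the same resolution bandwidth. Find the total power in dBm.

Convert to linear, add, convert back:
P₁ = 3.39×10⁻⁸ W, P₂ = 1.23×10⁻⁹ W
P_tot = 3.51×10⁻⁸ W → 10 log₁₀(P_tot / 10⁻³) = −44.5 dBm

−44.5 dBm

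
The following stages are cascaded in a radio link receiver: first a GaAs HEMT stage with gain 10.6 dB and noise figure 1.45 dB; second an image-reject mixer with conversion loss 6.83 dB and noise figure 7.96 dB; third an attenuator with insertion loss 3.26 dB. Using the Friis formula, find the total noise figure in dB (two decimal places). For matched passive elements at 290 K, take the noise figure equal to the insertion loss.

Convert to linear (a loss of L dB is a gain of −L dB): F_i = 10^(NF_i/10), G_i = 10^(G_i,dB/10)
  Stage 1: F_1 = 10^(1.45/10) = 1.396, G_1 = 10^(10.6/10) = 11.48
  Stage 2: F_2 = 10^(7.96/10) = 6.252, G_2 = 10^(−6.83/10) = 0.2075
  Stage 3: F_3 = 10^(3.26/10) = 2.118, G_3 = 10^(−3.26/10) = 0.4721
Friis cascade:
  F = 1.396 + (6.252 − 1)/11.48 + (2.118 − 1)/2.382 = 2.323
NF = 10 log₁₀(2.323) = 3.66 dB

3.66 dB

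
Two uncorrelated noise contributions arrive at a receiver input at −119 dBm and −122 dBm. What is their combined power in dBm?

Convert to linear, add, convert back:
P₁ = 1.26×10⁻¹⁵ W, P₂ = 6.31×10⁻¹⁶ W
P_tot = 1.89×10⁻¹⁵ W → 10 log₁₀(P_tot / 10⁻³) = −117.2 dBm

−117.2 dBm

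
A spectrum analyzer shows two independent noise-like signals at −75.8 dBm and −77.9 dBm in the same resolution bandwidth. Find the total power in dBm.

Convert to linear, add, convert back:
P₁ = 2.63×10⁻¹¹ W, P₂ = 1.62×10⁻¹¹ W
P_tot = 4.25×10⁻¹¹ W → 10 log₁₀(P_tot / 10⁻³) = −73.7 dBm

−73.7 dBm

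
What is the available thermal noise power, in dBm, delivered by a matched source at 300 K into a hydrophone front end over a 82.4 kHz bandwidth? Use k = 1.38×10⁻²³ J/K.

P_n = kTB = 1.38×10⁻²³ × 300 × 8.24×10⁴ = 3.41×10⁻¹⁶ W
In dBm: 10 log₁₀(3.41×10⁻¹⁶ / 10⁻³) = −124.7 dBm

−124.7 dBm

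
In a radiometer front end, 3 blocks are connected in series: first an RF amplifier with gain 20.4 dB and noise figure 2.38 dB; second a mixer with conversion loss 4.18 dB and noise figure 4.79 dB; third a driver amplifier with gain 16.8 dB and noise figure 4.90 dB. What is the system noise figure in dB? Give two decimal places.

Convert to linear (a loss of L dB is a gain of −L dB): F_i = 10^(NF_i/10), G_i = 10^(G_i,dB/10)
  Stage 1: F_1 = 10^(2.38/10) = 1.730, G_1 = 10^(20.4/10) = 109.6
  Stage 2: F_2 = 10^(4.79/10) = 3.013, G_2 = 10^(−4.18/10) = 0.3819
  Stage 3: F_3 = 10^(4.90/10) = 3.090, G_3 = 10^(16.8/10) = 47.86
Friis cascade:
  F = 1.730 + (3.013 − 1)/109.6 + (3.090 − 1)/41.88 = 1.798
NF = 10 log₁₀(1.798) = 2.55 dB

2.55 dB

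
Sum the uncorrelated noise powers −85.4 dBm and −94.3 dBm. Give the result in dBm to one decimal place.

−84.9 dBm

Convert to linear, add, convert back:
P₁ = 2.88×10⁻¹² W, P₂ = 3.72×10⁻¹³ W
P_tot = 3.26×10⁻¹² W → 10 log₁₀(P_tot / 10⁻³) = −84.9 dBm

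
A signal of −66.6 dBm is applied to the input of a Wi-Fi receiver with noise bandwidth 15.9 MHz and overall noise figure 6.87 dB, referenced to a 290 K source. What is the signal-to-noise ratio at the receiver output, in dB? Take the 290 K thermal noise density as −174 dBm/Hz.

28.5 dB

Noise floor: N = −174 + 10 log₁₀(B) + NF
10 log₁₀(1.59×10⁷) = 72.01 dB
N = −174 + 72.01 + 6.87 = −95.12 dBm
SNR = P_sig − N = −66.6 − (−95.12) = 28.52 dB → 28.5 dB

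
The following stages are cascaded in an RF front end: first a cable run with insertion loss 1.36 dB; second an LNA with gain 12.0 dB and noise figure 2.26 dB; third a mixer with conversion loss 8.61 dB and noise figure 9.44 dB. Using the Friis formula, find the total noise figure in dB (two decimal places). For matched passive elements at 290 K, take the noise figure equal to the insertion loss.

4.73 dB

Convert to linear (a loss of L dB is a gain of −L dB): F_i = 10^(NF_i/10), G_i = 10^(G_i,dB/10)
  Stage 1: F_1 = 10^(1.36/10) = 1.368, G_1 = 10^(−1.36/10) = 0.7311
  Stage 2: F_2 = 10^(2.26/10) = 1.683, G_2 = 10^(12.0/10) = 15.85
  Stage 3: F_3 = 10^(9.44/10) = 8.790, G_3 = 10^(−8.61/10) = 0.1377
Friis cascade:
  F = 1.368 + (1.683 − 1)/0.7311 + (8.790 − 1)/11.59 = 2.974
NF = 10 log₁₀(2.974) = 4.73 dB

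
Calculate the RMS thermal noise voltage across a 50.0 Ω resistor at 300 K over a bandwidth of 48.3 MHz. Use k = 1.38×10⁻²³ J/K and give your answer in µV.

6.32 µV

V_n = √(4kTRB)
4kTRB = 4 × 1.38×10⁻²³ × 300 × 5.00×10¹ × 4.83×10⁷ = 4.00×10⁻¹¹ V²
V_n = √(4.00×10⁻¹¹) = 6.32×10⁻⁶ V = 6.32 µV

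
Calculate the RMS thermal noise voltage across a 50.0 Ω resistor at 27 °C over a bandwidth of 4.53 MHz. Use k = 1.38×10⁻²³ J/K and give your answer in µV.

1.94 µV

T = 27 °C + 273.15 = 300.15 K
V_n = √(4kTRB)
4kTRB = 4 × 1.38×10⁻²³ × 300.15 × 5.00×10¹ × 4.53×10⁶ = 3.75×10⁻¹² V²
V_n = √(3.75×10⁻¹²) = 1.94×10⁻⁶ V = 1.94 µV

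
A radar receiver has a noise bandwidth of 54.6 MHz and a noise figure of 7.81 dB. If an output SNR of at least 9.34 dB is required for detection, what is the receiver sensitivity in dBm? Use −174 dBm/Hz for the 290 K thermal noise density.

Sensitivity = −174 + 10 log₁₀(B) + NF + SNR_min
= −174 + 77.37 + 7.81 + 9.34
= −79.48 dBm → −79.5 dBm

−79.5 dBm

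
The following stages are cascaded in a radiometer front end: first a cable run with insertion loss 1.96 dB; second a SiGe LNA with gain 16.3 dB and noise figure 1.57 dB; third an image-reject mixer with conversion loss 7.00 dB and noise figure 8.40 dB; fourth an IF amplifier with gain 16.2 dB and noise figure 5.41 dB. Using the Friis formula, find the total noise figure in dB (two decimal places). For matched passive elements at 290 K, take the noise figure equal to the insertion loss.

4.67 dB

Convert to linear (a loss of L dB is a gain of −L dB): F_i = 10^(NF_i/10), G_i = 10^(G_i,dB/10)
  Stage 1: F_1 = 10^(1.96/10) = 1.570, G_1 = 10^(−1.96/10) = 0.6368
  Stage 2: F_2 = 10^(1.57/10) = 1.435, G_2 = 10^(16.3/10) = 42.66
  Stage 3: F_3 = 10^(8.40/10) = 6.918, G_3 = 10^(−7.00/10) = 0.1995
  Stage 4: F_4 = 10^(5.41/10) = 3.475, G_4 = 10^(16.2/10) = 41.69
Friis cascade:
  F = 1.570 + (1.435 − 1)/0.6368 + (6.918 − 1)/27.16 + (3.475 − 1)/5.420 = 2.929
NF = 10 log₁₀(2.929) = 4.67 dB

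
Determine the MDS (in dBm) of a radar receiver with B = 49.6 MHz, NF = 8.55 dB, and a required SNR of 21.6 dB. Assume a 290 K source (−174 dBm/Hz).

−66.9 dBm

Sensitivity = −174 + 10 log₁₀(B) + NF + SNR_min
= −174 + 76.95 + 8.55 + 21.6
= −66.90 dBm → −66.9 dBm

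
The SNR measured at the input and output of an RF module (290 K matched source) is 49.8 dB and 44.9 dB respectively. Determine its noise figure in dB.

NF (dB) = SNR_in(dB) − SNR_out(dB) when the source is at T₀
NF = 49.8 − 44.9 = 4.9 dB

4.9 dB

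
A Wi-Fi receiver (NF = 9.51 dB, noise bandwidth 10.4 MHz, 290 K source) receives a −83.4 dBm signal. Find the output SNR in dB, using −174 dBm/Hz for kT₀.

Noise floor: N = −174 + 10 log₁₀(B) + NF
10 log₁₀(1.04×10⁷) = 70.17 dB
N = −174 + 70.17 + 9.51 = −94.32 dBm
SNR = P_sig − N = −83.4 − (−94.32) = 10.92 dB → 10.9 dB

10.9 dB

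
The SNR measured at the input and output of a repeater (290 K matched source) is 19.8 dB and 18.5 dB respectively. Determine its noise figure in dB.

1.3 dB

NF (dB) = SNR_in(dB) − SNR_out(dB) when the source is at T₀
NF = 19.8 − 18.5 = 1.3 dB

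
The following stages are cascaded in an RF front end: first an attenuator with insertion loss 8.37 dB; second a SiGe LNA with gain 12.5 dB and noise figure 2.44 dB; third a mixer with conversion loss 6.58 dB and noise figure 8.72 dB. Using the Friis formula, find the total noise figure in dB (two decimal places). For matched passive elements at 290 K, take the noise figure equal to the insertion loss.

Convert to linear (a loss of L dB is a gain of −L dB): F_i = 10^(NF_i/10), G_i = 10^(G_i,dB/10)
  Stage 1: F_1 = 10^(8.37/10) = 6.871, G_1 = 10^(−8.37/10) = 0.1455
  Stage 2: F_2 = 10^(2.44/10) = 1.754, G_2 = 10^(12.5/10) = 17.78
  Stage 3: F_3 = 10^(8.72/10) = 7.447, G_3 = 10^(−6.58/10) = 0.2198
Friis cascade:
  F = 6.871 + (1.754 − 1)/0.1455 + (7.447 − 1)/2.588 = 14.54
NF = 10 log₁₀(14.54) = 11.63 dB

11.63 dB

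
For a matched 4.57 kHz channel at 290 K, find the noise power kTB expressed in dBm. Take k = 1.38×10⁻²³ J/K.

P_n = kTB = 1.38×10⁻²³ × 290 × 4.57×10³ = 1.83×10⁻¹⁷ W
In dBm: 10 log₁₀(1.83×10⁻¹⁷ / 10⁻³) = −137.4 dBm

−137.4 dBm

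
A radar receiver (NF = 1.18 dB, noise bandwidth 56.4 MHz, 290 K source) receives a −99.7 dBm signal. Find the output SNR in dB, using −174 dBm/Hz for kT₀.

Noise floor: N = −174 + 10 log₁₀(B) + NF
10 log₁₀(5.64×10⁷) = 77.51 dB
N = −174 + 77.51 + 1.18 = −95.31 dBm
SNR = P_sig − N = −99.7 − (−95.31) = −4.39 dB → −4.4 dB

−4.4 dB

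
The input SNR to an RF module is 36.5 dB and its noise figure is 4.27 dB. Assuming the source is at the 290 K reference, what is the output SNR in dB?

32.23 dB

By definition F = SNR_in/SNR_out, so in dB: SNR_out = SNR_in − NF
SNR_out = 36.5 − 4.27 = 32.23 dB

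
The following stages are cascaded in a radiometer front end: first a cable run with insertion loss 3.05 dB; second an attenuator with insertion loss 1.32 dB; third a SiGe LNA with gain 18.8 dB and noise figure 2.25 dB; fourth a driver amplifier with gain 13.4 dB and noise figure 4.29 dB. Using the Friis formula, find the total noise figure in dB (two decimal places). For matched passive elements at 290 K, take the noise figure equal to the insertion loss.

Convert to linear (a loss of L dB is a gain of −L dB): F_i = 10^(NF_i/10), G_i = 10^(G_i,dB/10)
  Stage 1: F_1 = 10^(3.05/10) = 2.018, G_1 = 10^(−3.05/10) = 0.4955
  Stage 2: F_2 = 10^(1.32/10) = 1.355, G_2 = 10^(−1.32/10) = 0.7379
  Stage 3: F_3 = 10^(2.25/10) = 1.679, G_3 = 10^(18.8/10) = 75.86
  Stage 4: F_4 = 10^(4.29/10) = 2.685, G_4 = 10^(13.4/10) = 21.88
Friis cascade:
  F = 2.018 + (1.355 − 1)/0.4955 + (1.679 − 1)/0.3656 + (2.685 − 1)/27.73 = 4.653
NF = 10 log₁₀(4.653) = 6.68 dB

6.68 dB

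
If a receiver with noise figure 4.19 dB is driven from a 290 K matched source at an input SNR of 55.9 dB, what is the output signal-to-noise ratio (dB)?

By definition F = SNR_in/SNR_out, so in dB: SNR_out = SNR_in − NF
SNR_out = 55.9 − 4.19 = 51.71 dB

51.71 dB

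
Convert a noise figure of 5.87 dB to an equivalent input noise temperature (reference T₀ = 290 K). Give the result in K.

F = 10^(5.87/10) = 3.86367
T_e = (F − 1)·T₀ = (3.86367 − 1) × 290 = 830 K

830 K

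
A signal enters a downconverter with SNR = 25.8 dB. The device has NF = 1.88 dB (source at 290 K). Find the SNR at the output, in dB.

By definition F = SNR_in/SNR_out, so in dB: SNR_out = SNR_in − NF
SNR_out = 25.8 − 1.88 = 23.92 dB

23.92 dB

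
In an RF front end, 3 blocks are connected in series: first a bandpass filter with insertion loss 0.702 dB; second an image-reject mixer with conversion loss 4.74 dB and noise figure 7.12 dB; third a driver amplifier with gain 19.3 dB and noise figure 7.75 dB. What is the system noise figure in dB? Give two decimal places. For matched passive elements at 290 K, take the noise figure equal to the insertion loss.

Convert to linear (a loss of L dB is a gain of −L dB): F_i = 10^(NF_i/10), G_i = 10^(G_i,dB/10)
  Stage 1: F_1 = 10^(0.702/10) = 1.175, G_1 = 10^(−0.702/10) = 0.8507
  Stage 2: F_2 = 10^(7.12/10) = 5.152, G_2 = 10^(−4.74/10) = 0.3357
  Stage 3: F_3 = 10^(7.75/10) = 5.957, G_3 = 10^(19.3/10) = 85.11
Friis cascade:
  F = 1.175 + (5.152 − 1)/0.8507 + (5.957 − 1)/0.2856 = 23.41
NF = 10 log₁₀(23.41) = 13.69 dB

13.69 dB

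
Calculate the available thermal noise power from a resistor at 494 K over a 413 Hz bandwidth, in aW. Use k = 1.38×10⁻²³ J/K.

P_n = kTB = 1.38×10⁻²³ × 494 × 4.13×10² = 2.82×10⁻¹⁸ W = 2.82 aW

2.82 aW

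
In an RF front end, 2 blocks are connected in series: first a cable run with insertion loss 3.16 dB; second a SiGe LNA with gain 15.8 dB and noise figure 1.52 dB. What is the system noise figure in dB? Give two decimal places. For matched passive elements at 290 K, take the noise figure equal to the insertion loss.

Convert to linear (a loss of L dB is a gain of −L dB): F_i = 10^(NF_i/10), G_i = 10^(G_i,dB/10)
  Stage 1: F_1 = 10^(3.16/10) = 2.070, G_1 = 10^(−3.16/10) = 0.4831
  Stage 2: F_2 = 10^(1.52/10) = 1.419, G_2 = 10^(15.8/10) = 38.02
Friis cascade:
  F = 2.070 + (1.419 − 1)/0.4831 = 2.938
NF = 10 log₁₀(2.938) = 4.68 dB

4.68 dB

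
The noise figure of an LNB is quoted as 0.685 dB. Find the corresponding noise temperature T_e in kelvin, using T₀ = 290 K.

49.5 K

F = 10^(0.685/10) = 1.17085
T_e = (F − 1)·T₀ = (1.17085 − 1) × 290 = 49.5 K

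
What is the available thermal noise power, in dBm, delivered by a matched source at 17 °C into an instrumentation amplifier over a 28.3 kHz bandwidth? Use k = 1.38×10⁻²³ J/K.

T = 17 °C + 273.15 = 290.15 K
P_n = kTB = 1.38×10⁻²³ × 290.15 × 2.83×10⁴ = 1.13×10⁻¹⁶ W
In dBm: 10 log₁₀(1.13×10⁻¹⁶ / 10⁻³) = −129.5 dBm

−129.5 dBm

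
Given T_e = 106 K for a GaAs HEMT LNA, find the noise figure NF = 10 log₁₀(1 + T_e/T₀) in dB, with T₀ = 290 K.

1.35 dB

F = 1 + T_e/T₀ = 1 + 106/290 = 1.36552
NF = 10 log₁₀(1.36552) = 1.35 dB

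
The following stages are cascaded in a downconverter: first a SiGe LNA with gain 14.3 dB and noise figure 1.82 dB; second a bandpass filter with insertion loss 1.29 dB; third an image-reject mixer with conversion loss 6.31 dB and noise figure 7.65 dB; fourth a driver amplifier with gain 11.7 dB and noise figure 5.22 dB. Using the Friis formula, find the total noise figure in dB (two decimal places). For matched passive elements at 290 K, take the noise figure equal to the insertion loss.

3.56 dB

Convert to linear (a loss of L dB is a gain of −L dB): F_i = 10^(NF_i/10), G_i = 10^(G_i,dB/10)
  Stage 1: F_1 = 10^(1.82/10) = 1.521, G_1 = 10^(14.3/10) = 26.92
  Stage 2: F_2 = 10^(1.29/10) = 1.346, G_2 = 10^(−1.29/10) = 0.7430
  Stage 3: F_3 = 10^(7.65/10) = 5.821, G_3 = 10^(−6.31/10) = 0.2339
  Stage 4: F_4 = 10^(5.22/10) = 3.327, G_4 = 10^(11.7/10) = 14.79
Friis cascade:
  F = 1.521 + (1.346 − 1)/26.92 + (5.821 − 1)/20.00 + (3.327 − 1)/4.677 = 2.272
NF = 10 log₁₀(2.272) = 3.56 dB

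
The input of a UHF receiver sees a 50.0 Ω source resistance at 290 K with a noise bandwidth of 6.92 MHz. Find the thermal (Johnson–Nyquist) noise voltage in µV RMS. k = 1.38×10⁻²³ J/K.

V_n = √(4kTRB)
4kTRB = 4 × 1.38×10⁻²³ × 290 × 5.00×10¹ × 6.92×10⁶ = 5.54×10⁻¹² V²
V_n = √(5.54×10⁻¹²) = 2.35×10⁻⁶ V = 2.35 µV

2.35 µV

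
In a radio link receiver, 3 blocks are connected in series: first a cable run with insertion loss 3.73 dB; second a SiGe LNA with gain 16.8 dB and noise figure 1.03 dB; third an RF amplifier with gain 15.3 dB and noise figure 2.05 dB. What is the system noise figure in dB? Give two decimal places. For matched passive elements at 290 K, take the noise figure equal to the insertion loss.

Convert to linear (a loss of L dB is a gain of −L dB): F_i = 10^(NF_i/10), G_i = 10^(G_i,dB/10)
  Stage 1: F_1 = 10^(3.73/10) = 2.360, G_1 = 10^(−3.73/10) = 0.4236
  Stage 2: F_2 = 10^(1.03/10) = 1.268, G_2 = 10^(16.8/10) = 47.86
  Stage 3: F_3 = 10^(2.05/10) = 1.603, G_3 = 10^(15.3/10) = 33.88
Friis cascade:
  F = 2.360 + (1.268 − 1)/0.4236 + (1.603 − 1)/20.28 = 3.022
NF = 10 log₁₀(3.022) = 4.80 dB

4.80 dB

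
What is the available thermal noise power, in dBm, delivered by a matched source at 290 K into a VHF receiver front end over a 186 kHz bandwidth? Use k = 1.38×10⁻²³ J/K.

P_n = kTB = 1.38×10⁻²³ × 290 × 1.86×10⁵ = 7.44×10⁻¹⁶ W
In dBm: 10 log₁₀(7.44×10⁻¹⁶ / 10⁻³) = −121.3 dBm

−121.3 dBm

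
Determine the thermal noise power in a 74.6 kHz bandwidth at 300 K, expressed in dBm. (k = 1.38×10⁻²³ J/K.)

−125.1 dBm

P_n = kTB = 1.38×10⁻²³ × 300 × 7.46×10⁴ = 3.09×10⁻¹⁶ W
In dBm: 10 log₁₀(3.09×10⁻¹⁶ / 10⁻³) = −125.1 dBm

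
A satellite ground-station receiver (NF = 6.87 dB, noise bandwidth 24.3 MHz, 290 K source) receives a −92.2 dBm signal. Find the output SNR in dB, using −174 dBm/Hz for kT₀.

1.1 dB

Noise floor: N = −174 + 10 log₁₀(B) + NF
10 log₁₀(2.43×10⁷) = 73.86 dB
N = −174 + 73.86 + 6.87 = −93.27 dBm
SNR = P_sig − N = −92.2 − (−93.27) = 1.07 dB → 1.1 dB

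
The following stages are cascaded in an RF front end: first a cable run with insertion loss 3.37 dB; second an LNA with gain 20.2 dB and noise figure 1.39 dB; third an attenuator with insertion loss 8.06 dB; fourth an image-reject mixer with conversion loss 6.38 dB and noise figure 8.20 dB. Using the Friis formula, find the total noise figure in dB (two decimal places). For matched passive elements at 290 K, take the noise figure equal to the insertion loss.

Convert to linear (a loss of L dB is a gain of −L dB): F_i = 10^(NF_i/10), G_i = 10^(G_i,dB/10)
  Stage 1: F_1 = 10^(3.37/10) = 2.173, G_1 = 10^(−3.37/10) = 0.4603
  Stage 2: F_2 = 10^(1.39/10) = 1.377, G_2 = 10^(20.2/10) = 104.7
  Stage 3: F_3 = 10^(8.06/10) = 6.397, G_3 = 10^(−8.06/10) = 0.1563
  Stage 4: F_4 = 10^(8.20/10) = 6.607, G_4 = 10^(−6.38/10) = 0.2301
Friis cascade:
  F = 2.173 + (1.377 − 1)/0.4603 + (6.397 − 1)/48.19 + (6.607 − 1)/7.534 = 3.849
NF = 10 log₁₀(3.849) = 5.85 dB

5.85 dB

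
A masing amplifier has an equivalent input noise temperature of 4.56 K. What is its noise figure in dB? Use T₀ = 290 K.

0.068 dB

F = 1 + T_e/T₀ = 1 + 4.56/290 = 1.01572
NF = 10 log₁₀(1.01572) = 0.068 dB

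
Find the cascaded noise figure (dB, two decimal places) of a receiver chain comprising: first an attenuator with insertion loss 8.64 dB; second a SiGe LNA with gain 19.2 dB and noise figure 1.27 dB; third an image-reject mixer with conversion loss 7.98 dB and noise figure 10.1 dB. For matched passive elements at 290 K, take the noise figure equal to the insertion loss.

Convert to linear (a loss of L dB is a gain of −L dB): F_i = 10^(NF_i/10), G_i = 10^(G_i,dB/10)
  Stage 1: F_1 = 10^(8.64/10) = 7.311, G_1 = 10^(−8.64/10) = 0.1368
  Stage 2: F_2 = 10^(1.27/10) = 1.340, G_2 = 10^(19.2/10) = 83.18
  Stage 3: F_3 = 10^(10.1/10) = 10.23, G_3 = 10^(−7.98/10) = 0.1592
Friis cascade:
  F = 7.311 + (1.340 − 1)/0.1368 + (10.23 − 1)/11.38 = 10.61
NF = 10 log₁₀(10.61) = 10.26 dB

10.26 dB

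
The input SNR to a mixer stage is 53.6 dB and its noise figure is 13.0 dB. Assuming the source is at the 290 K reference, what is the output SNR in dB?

40.6 dB

By definition F = SNR_in/SNR_out, so in dB: SNR_out = SNR_in − NF
SNR_out = 53.6 − 13.0 = 40.6 dB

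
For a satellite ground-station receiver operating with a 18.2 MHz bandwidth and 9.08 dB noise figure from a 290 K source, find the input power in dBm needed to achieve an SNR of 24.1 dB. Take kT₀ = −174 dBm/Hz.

Sensitivity = −174 + 10 log₁₀(B) + NF + SNR_min
= −174 + 72.6 + 9.08 + 24.1
= −68.22 dBm → −68.2 dBm

−68.2 dBm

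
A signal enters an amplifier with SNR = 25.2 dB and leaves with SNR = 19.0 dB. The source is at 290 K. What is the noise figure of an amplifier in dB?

6.2 dB

NF (dB) = SNR_in(dB) − SNR_out(dB) when the source is at T₀
NF = 25.2 − 19.0 = 6.2 dB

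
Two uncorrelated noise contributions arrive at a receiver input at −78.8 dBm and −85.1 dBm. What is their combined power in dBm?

Convert to linear, add, convert back:
P₁ = 1.32×10⁻¹¹ W, P₂ = 3.09×10⁻¹² W
P_tot = 1.63×10⁻¹¹ W → 10 log₁₀(P_tot / 10⁻³) = −77.9 dBm

−77.9 dBm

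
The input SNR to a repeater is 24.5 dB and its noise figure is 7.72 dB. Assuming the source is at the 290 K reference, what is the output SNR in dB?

16.78 dB

By definition F = SNR_in/SNR_out, so in dB: SNR_out = SNR_in − NF
SNR_out = 24.5 − 7.72 = 16.78 dB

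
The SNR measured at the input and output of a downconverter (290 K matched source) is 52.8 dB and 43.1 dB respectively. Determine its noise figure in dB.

9.7 dB

NF (dB) = SNR_in(dB) − SNR_out(dB) when the source is at T₀
NF = 52.8 − 43.1 = 9.7 dB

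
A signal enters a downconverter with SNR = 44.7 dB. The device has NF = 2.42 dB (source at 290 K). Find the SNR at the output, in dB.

42.28 dB

By definition F = SNR_in/SNR_out, so in dB: SNR_out = SNR_in − NF
SNR_out = 44.7 − 2.42 = 42.28 dB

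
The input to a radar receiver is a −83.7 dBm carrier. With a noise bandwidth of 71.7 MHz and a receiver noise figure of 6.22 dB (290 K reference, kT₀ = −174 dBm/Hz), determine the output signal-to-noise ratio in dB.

Noise floor: N = −174 + 10 log₁₀(B) + NF
10 log₁₀(7.17×10⁷) = 78.56 dB
N = −174 + 78.56 + 6.22 = −89.22 dBm
SNR = P_sig − N = −83.7 − (−89.22) = 5.52 dB → 5.5 dB

5.5 dB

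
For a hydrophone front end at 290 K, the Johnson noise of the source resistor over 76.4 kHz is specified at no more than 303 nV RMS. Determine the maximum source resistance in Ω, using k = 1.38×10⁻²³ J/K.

75.1 Ω

Johnson–Nyquist: V_n = √(4kTRB) ⇒ R = V_n² / (4kTB)
4kTB = 4 × 1.38×10⁻²³ × 290 × 7.64×10⁴ = 1.22×10⁻¹⁵
R = (3.03×10⁻⁷)² / 1.22×10⁻¹⁵ = 7.51×10¹ Ω = 75.1 Ω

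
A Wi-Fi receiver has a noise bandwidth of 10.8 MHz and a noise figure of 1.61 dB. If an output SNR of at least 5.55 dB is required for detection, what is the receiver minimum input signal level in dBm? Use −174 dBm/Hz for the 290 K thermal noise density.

Sensitivity = −174 + 10 log₁₀(B) + NF + SNR_min
= −174 + 70.33 + 1.61 + 5.55
= −96.51 dBm → −96.5 dBm

−96.5 dBm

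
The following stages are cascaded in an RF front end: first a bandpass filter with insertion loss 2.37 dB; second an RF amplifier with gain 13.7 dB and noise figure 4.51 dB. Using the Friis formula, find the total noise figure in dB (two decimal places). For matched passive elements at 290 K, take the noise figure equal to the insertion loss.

Convert to linear (a loss of L dB is a gain of −L dB): F_i = 10^(NF_i/10), G_i = 10^(G_i,dB/10)
  Stage 1: F_1 = 10^(2.37/10) = 1.726, G_1 = 10^(−2.37/10) = 0.5794
  Stage 2: F_2 = 10^(4.51/10) = 2.825, G_2 = 10^(13.7/10) = 23.44
Friis cascade:
  F = 1.726 + (2.825 − 1)/0.5794 = 4.875
NF = 10 log₁₀(4.875) = 6.88 dB

6.88 dB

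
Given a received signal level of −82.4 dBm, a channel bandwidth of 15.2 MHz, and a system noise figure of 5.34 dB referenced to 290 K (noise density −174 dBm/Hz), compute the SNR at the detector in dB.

14.4 dB

Noise floor: N = −174 + 10 log₁₀(B) + NF
10 log₁₀(1.52×10⁷) = 71.82 dB
N = −174 + 71.82 + 5.34 = −96.84 dBm
SNR = P_sig − N = −82.4 − (−96.84) = 14.44 dB → 14.4 dB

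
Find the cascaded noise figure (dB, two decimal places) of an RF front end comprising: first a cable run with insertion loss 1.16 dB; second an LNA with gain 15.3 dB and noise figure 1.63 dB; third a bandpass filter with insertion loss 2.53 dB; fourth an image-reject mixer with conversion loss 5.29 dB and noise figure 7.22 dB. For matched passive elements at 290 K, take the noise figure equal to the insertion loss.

3.48 dB

Convert to linear (a loss of L dB is a gain of −L dB): F_i = 10^(NF_i/10), G_i = 10^(G_i,dB/10)
  Stage 1: F_1 = 10^(1.16/10) = 1.306, G_1 = 10^(−1.16/10) = 0.7656
  Stage 2: F_2 = 10^(1.63/10) = 1.455, G_2 = 10^(15.3/10) = 33.88
  Stage 3: F_3 = 10^(2.53/10) = 1.791, G_3 = 10^(−2.53/10) = 0.5585
  Stage 4: F_4 = 10^(7.22/10) = 5.272, G_4 = 10^(−5.29/10) = 0.2958
Friis cascade:
  F = 1.306 + (1.455 − 1)/0.7656 + (1.791 − 1)/25.94 + (5.272 − 1)/14.49 = 2.226
NF = 10 log₁₀(2.226) = 3.48 dB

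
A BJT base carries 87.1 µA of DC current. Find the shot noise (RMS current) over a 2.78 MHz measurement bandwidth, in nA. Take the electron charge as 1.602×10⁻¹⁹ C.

I_n = √(2qI·B)
2qI·B = 2 × 1.602×10⁻¹⁹ × 8.71×10⁻⁵ × 2.78×10⁶ = 7.76×10⁻¹⁷ A²
I_n = √(7.76×10⁻¹⁷) = 8.81×10⁻⁹ A = 8.81 nA

8.81 nA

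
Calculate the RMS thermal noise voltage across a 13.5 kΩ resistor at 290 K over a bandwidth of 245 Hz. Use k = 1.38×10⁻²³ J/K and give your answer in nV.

230 nV

V_n = √(4kTRB)
4kTRB = 4 × 1.38×10⁻²³ × 290 × 1.35×10⁴ × 2.45×10² = 5.29×10⁻¹⁴ V²
V_n = √(5.29×10⁻¹⁴) = 2.30×10⁻⁷ V = 230 nV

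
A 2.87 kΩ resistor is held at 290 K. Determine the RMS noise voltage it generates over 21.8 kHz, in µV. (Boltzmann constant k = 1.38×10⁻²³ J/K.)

1.00 µV

V_n = √(4kTRB)
4kTRB = 4 × 1.38×10⁻²³ × 290 × 2.87×10³ × 2.18×10⁴ = 1.00×10⁻¹² V²
V_n = √(1.00×10⁻¹²) = 1.00×10⁻⁶ V = 1.00 µV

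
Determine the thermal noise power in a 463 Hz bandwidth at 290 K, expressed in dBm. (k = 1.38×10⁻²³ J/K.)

−147.3 dBm

P_n = kTB = 1.38×10⁻²³ × 290 × 4.63×10² = 1.85×10⁻¹⁸ W
In dBm: 10 log₁₀(1.85×10⁻¹⁸ / 10⁻³) = −147.3 dBm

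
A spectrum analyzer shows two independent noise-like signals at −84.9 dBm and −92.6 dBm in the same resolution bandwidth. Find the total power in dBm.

Convert to linear, add, convert back:
P₁ = 3.24×10⁻¹² W, P₂ = 5.50×10⁻¹³ W
P_tot = 3.79×10⁻¹² W → 10 log₁₀(P_tot / 10⁻³) = −84.2 dBm

−84.2 dBm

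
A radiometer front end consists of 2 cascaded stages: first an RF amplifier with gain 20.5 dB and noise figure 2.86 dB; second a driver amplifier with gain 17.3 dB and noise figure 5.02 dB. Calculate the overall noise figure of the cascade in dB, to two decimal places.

Convert to linear (a loss of L dB is a gain of −L dB): F_i = 10^(NF_i/10), G_i = 10^(G_i,dB/10)
  Stage 1: F_1 = 10^(2.86/10) = 1.932, G_1 = 10^(20.5/10) = 112.2
  Stage 2: F_2 = 10^(5.02/10) = 3.177, G_2 = 10^(17.3/10) = 53.70
Friis cascade:
  F = 1.932 + (3.177 − 1)/112.2 = 1.951
NF = 10 log₁₀(1.951) = 2.90 dB

2.90 dB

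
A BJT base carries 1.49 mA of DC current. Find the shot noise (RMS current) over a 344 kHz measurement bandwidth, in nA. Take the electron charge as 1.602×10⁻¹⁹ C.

12.8 nA

I_n = √(2qI·B)
2qI·B = 2 × 1.602×10⁻¹⁹ × 1.49×10⁻³ × 3.44×10⁵ = 1.64×10⁻¹⁶ A²
I_n = √(1.64×10⁻¹⁶) = 1.28×10⁻⁸ A = 12.8 nA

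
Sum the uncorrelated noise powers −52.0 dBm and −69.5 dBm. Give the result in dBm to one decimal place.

−51.9 dBm

Convert to linear, add, convert back:
P₁ = 6.31×10⁻⁹ W, P₂ = 1.12×10⁻¹⁰ W
P_tot = 6.42×10⁻⁹ W → 10 log₁₀(P_tot / 10⁻³) = −51.9 dBm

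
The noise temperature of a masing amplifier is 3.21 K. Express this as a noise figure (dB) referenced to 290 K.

F = 1 + T_e/T₀ = 1 + 3.21/290 = 1.01107
NF = 10 log₁₀(1.01107) = 0.048 dB

0.048 dB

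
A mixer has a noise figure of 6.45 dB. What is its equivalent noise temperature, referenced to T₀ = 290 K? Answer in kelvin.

991 K

F = 10^(6.45/10) = 4.4157
T_e = (F − 1)·T₀ = (4.4157 − 1) × 290 = 991 K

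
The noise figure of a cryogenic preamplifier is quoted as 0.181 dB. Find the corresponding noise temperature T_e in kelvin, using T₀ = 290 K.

F = 10^(0.181/10) = 1.04256
T_e = (F − 1)·T₀ = (1.04256 − 1) × 290 = 12.3 K

12.3 K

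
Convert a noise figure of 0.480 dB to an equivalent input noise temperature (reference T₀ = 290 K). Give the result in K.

33.9 K

F = 10^(0.480/10) = 1.11686
T_e = (F − 1)·T₀ = (1.11686 − 1) × 290 = 33.9 K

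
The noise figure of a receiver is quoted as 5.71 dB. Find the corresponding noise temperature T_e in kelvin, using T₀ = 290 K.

F = 10^(5.71/10) = 3.72392
T_e = (F − 1)·T₀ = (3.72392 − 1) × 290 = 790 K

790 K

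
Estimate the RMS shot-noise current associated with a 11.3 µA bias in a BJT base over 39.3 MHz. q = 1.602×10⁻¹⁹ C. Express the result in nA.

I_n = √(2qI·B)
2qI·B = 2 × 1.602×10⁻¹⁹ × 1.13×10⁻⁵ × 3.93×10⁷ = 1.42×10⁻¹⁶ A²
I_n = √(1.42×10⁻¹⁶) = 1.19×10⁻⁸ A = 11.9 nA

11.9 nA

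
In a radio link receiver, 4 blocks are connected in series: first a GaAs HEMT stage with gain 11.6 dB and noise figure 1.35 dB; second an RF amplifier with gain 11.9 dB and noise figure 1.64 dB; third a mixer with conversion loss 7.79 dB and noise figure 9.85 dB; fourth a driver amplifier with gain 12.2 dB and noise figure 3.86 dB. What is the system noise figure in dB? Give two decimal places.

Convert to linear (a loss of L dB is a gain of −L dB): F_i = 10^(NF_i/10), G_i = 10^(G_i,dB/10)
  Stage 1: F_1 = 10^(1.35/10) = 1.365, G_1 = 10^(11.6/10) = 14.45
  Stage 2: F_2 = 10^(1.64/10) = 1.459, G_2 = 10^(11.9/10) = 15.49
  Stage 3: F_3 = 10^(9.85/10) = 9.661, G_3 = 10^(−7.79/10) = 0.1663
  Stage 4: F_4 = 10^(3.86/10) = 2.432, G_4 = 10^(12.2/10) = 16.60
Friis cascade:
  F = 1.365 + (1.459 − 1)/14.45 + (9.661 − 1)/223.9 + (2.432 − 1)/37.24 = 1.473
NF = 10 log₁₀(1.473) = 1.68 dB

1.68 dB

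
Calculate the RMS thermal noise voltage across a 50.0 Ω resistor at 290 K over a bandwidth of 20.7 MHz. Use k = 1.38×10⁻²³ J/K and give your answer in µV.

4.07 µV

V_n = √(4kTRB)
4kTRB = 4 × 1.38×10⁻²³ × 290 × 5.00×10¹ × 2.07×10⁷ = 1.66×10⁻¹¹ V²
V_n = √(1.66×10⁻¹¹) = 4.07×10⁻⁶ V = 4.07 µV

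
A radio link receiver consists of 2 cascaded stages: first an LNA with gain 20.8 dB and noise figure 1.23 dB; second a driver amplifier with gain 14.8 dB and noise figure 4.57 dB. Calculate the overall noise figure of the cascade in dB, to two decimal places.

1.28 dB

Convert to linear (a loss of L dB is a gain of −L dB): F_i = 10^(NF_i/10), G_i = 10^(G_i,dB/10)
  Stage 1: F_1 = 10^(1.23/10) = 1.327, G_1 = 10^(20.8/10) = 120.2
  Stage 2: F_2 = 10^(4.57/10) = 2.864, G_2 = 10^(14.8/10) = 30.20
Friis cascade:
  F = 1.327 + (2.864 − 1)/120.2 = 1.343
NF = 10 log₁₀(1.343) = 1.28 dB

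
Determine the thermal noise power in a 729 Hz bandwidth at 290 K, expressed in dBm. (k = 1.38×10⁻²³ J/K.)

−145.3 dBm

P_n = kTB = 1.38×10⁻²³ × 290 × 7.29×10² = 2.92×10⁻¹⁸ W
In dBm: 10 log₁₀(2.92×10⁻¹⁸ / 10⁻³) = −145.3 dBm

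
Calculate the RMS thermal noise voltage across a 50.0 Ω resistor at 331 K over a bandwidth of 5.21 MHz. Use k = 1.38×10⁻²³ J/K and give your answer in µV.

2.18 µV

V_n = √(4kTRB)
4kTRB = 4 × 1.38×10⁻²³ × 331 × 5.00×10¹ × 5.21×10⁶ = 4.76×10⁻¹² V²
V_n = √(4.76×10⁻¹²) = 2.18×10⁻⁶ V = 2.18 µV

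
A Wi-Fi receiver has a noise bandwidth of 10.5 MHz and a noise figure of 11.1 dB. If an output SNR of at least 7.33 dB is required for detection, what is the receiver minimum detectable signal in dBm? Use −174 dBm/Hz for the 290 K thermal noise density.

−85.4 dBm

Sensitivity = −174 + 10 log₁₀(B) + NF + SNR_min
= −174 + 70.21 + 11.1 + 7.33
= −85.36 dBm → −85.4 dBm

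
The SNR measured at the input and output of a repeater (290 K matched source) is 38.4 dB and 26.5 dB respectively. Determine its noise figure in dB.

11.9 dB

NF (dB) = SNR_in(dB) − SNR_out(dB) when the source is at T₀
NF = 38.4 − 26.5 = 11.9 dB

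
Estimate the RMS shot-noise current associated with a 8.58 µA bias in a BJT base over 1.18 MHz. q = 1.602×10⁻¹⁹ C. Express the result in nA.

1.80 nA

I_n = √(2qI·B)
2qI·B = 2 × 1.602×10⁻¹⁹ × 8.58×10⁻⁶ × 1.18×10⁶ = 3.24×10⁻¹⁸ A²
I_n = √(3.24×10⁻¹⁸) = 1.80×10⁻⁹ A = 1.80 nA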